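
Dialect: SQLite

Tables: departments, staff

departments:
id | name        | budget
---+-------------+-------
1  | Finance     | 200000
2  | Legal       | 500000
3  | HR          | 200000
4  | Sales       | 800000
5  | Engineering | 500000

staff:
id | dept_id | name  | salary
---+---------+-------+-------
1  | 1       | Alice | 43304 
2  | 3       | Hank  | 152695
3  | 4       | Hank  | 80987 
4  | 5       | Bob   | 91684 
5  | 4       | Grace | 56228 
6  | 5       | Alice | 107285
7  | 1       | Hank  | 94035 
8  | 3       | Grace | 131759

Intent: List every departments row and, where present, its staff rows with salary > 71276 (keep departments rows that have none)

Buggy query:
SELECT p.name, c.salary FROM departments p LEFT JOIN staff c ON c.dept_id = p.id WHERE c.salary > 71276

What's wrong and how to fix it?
Bug: Filtering c.salary in WHERE discards the NULL rows produced by LEFT JOIN, turning it into an inner join

Fix: Put 'c.salary > 71276' in the JOIN's ON clause instead of WHERE

Corrected query:
SELECT p.name, c.salary FROM departments p LEFT JOIN staff c ON c.dept_id = p.id AND c.salary > 71276

Result:
name        | salary
------------+-------
Finance     | 94035 
Legal       | NULL  
HR          | 131759
HR          | 152695
Sales       | 80987 
Engineering | 91684 
Engineering | 107285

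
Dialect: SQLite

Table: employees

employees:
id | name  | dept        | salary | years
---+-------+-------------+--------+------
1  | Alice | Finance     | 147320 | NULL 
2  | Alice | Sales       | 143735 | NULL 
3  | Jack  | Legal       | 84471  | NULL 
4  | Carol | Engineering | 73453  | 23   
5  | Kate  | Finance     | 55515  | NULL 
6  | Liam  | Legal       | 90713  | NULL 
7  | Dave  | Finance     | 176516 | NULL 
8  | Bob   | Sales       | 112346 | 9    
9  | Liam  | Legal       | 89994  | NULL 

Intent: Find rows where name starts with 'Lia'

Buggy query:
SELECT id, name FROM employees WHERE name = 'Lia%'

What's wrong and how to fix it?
Bug: '=' compares the literal string including the % character; pattern matching needs LIKE

Fix: Use LIKE for wildcard pattern matching

Corrected query:
SELECT id, name FROM employees WHERE name LIKE 'Lia%'

Result:
id | name
---+-----
6  | Liam
9  | Liam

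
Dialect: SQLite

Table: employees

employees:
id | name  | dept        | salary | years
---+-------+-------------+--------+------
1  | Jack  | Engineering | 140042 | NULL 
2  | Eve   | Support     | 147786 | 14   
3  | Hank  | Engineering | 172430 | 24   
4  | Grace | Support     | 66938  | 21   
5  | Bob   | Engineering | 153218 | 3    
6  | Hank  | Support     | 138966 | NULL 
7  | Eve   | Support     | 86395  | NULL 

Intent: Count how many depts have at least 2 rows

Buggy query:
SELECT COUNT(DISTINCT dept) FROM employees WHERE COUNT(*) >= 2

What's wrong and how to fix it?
Bug: COUNT(*) cannot appear in WHERE; the per-group count doesn't exist yet

Fix: Use a subquery that GROUPs and filters with HAVING, then count its rows

Corrected query:
SELECT COUNT(*) FROM (SELECT dept FROM employees GROUP BY dept HAVING COUNT(*) >= 2)

Result:
COUNT(*)
--------
2       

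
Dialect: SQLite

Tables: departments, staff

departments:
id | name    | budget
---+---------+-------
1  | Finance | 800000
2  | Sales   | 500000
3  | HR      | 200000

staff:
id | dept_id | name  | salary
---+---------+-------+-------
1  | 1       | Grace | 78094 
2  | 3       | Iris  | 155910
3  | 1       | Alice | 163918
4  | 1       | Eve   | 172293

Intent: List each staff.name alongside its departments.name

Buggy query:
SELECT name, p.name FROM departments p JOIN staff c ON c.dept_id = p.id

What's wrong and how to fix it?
Bug: Both tables have a 'name' column; the unqualified reference is ambiguous

Fix: Prefix ambiguous columns with the table alias

Corrected query:
SELECT c.name, p.name FROM departments p JOIN staff c ON c.dept_id = p.id

Result:
name  | name   
------+--------
Grace | Finance
Iris  | HR     
Alice | Finance
Eve   | Finance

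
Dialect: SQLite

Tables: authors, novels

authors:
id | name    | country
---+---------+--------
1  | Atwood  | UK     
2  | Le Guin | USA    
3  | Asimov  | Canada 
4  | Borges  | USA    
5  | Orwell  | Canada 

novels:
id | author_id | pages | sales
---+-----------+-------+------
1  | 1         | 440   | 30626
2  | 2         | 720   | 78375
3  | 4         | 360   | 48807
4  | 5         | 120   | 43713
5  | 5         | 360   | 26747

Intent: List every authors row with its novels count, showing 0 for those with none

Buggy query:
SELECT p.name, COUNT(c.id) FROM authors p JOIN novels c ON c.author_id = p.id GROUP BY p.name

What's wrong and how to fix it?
Bug: INNER JOIN drops authors rows that have no matching novels rows

Fix: Use LEFT JOIN so parents without children still appear (COUNT(c.id) gives 0)

Corrected query:
SELECT p.name, COUNT(c.id) FROM authors p LEFT JOIN novels c ON c.author_id = p.id GROUP BY p.name

Result:
name    | COUNT(c.id)
--------+------------
Asimov  | 0          
Atwood  | 1          
Borges  | 1          
Le Guin | 1          
Orwell  | 2          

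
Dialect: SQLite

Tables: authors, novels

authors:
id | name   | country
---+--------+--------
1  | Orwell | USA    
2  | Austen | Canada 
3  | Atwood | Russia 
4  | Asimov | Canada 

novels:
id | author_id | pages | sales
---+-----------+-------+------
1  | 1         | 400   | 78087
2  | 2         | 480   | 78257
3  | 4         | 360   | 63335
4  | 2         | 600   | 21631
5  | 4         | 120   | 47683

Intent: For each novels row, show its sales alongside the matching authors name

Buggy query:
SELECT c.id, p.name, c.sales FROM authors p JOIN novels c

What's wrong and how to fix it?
Bug: Missing join condition: each novels row is matched to all authors rows instead of just its own

Fix: Add ON c.author_id = p.id to the JOIN

Corrected query:
SELECT c.id, p.name, c.sales FROM authors p JOIN novels c ON c.author_id = p.id

Result:
id | name   | sales
---+--------+------
1  | Orwell | 78087
2  | Austen | 78257
3  | Asimov | 63335
4  | Austen | 21631
5  | Asimov | 47683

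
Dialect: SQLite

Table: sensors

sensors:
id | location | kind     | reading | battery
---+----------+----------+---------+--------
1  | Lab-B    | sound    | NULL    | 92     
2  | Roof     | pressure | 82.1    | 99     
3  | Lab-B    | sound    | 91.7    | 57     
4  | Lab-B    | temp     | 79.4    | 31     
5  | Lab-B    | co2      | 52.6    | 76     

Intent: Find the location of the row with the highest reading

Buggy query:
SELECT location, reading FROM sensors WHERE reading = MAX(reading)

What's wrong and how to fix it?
Bug: MAX(reading) is an aggregate and cannot be used directly in WHERE

Fix: Use a subquery: WHERE reading = (SELECT MAX(reading) FROM sensors)

Corrected query:
SELECT location, reading FROM sensors WHERE reading = (SELECT MAX(reading) FROM sensors)

Result:
location | reading
---------+--------
Lab-B    | 91.7   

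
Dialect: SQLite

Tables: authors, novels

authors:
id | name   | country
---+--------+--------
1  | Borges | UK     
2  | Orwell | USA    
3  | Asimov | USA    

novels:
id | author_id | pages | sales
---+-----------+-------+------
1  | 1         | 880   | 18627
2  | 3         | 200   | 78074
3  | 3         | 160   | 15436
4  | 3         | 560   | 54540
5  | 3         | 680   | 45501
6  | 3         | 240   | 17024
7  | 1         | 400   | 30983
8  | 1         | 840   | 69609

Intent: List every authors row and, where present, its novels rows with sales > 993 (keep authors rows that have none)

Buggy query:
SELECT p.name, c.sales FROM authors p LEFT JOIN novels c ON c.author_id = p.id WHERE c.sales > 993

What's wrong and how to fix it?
Bug: Filtering c.sales in WHERE discards the NULL rows produced by LEFT JOIN, turning it into an inner join

Fix: Put 'c.sales > 993' in the JOIN's ON clause instead of WHERE

Corrected query:
SELECT p.name, c.sales FROM authors p LEFT JOIN novels c ON c.author_id = p.id AND c.sales > 993

Result:
name   | sales
-------+------
Borges | 18627
Borges | 30983
Borges | 69609
Orwell | NULL 
Asimov | 15436
Asimov | 17024
Asimov | 45501
Asimov | 54540
Asimov | 78074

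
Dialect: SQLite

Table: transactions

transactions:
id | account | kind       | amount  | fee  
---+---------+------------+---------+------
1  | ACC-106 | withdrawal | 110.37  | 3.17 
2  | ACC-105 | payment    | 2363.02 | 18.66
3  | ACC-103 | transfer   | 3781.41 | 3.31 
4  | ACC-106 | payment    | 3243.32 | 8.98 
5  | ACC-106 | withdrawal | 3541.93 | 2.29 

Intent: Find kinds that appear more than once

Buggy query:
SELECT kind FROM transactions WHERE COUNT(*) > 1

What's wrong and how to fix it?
Bug: COUNT(*) is an aggregate and cannot be used in WHERE

Fix: Group first, then use HAVING for the count condition

Corrected query:
SELECT kind FROM transactions GROUP BY kind HAVING COUNT(*) > 1

Result:
kind      
----------
payment   
withdrawal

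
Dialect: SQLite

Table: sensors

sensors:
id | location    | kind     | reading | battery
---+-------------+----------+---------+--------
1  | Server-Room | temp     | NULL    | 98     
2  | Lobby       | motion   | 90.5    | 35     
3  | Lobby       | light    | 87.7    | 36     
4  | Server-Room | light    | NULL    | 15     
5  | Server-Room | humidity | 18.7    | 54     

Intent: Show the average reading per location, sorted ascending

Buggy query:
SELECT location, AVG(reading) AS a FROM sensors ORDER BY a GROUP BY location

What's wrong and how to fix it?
Bug: ORDER BY appears before GROUP BY; SQL clause order requires GROUP BY first

Fix: Reorder: SELECT … FROM … GROUP BY … ORDER BY …

Corrected query:
SELECT location, AVG(reading) AS a FROM sensors GROUP BY location ORDER BY a

Result:
location    | a   
------------+-----
Server-Room | 18.7
Lobby       | 89.1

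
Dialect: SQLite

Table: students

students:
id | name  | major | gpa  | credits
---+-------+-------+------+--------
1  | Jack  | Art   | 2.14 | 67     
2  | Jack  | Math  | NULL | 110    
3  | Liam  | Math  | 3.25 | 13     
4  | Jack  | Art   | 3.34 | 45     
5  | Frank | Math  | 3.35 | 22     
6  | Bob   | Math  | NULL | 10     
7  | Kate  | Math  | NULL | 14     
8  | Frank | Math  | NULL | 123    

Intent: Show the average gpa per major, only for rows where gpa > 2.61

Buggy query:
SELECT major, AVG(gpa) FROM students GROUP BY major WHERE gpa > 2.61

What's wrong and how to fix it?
Bug: Row-level WHERE must come before GROUP BY in the clause order

Fix: Move the WHERE clause before GROUP BY

Corrected query:
SELECT major, AVG(gpa) FROM students WHERE gpa > 2.61 GROUP BY major

Result:
major | AVG(gpa)
------+---------
Art   | 3.34    
Math  | 3.3     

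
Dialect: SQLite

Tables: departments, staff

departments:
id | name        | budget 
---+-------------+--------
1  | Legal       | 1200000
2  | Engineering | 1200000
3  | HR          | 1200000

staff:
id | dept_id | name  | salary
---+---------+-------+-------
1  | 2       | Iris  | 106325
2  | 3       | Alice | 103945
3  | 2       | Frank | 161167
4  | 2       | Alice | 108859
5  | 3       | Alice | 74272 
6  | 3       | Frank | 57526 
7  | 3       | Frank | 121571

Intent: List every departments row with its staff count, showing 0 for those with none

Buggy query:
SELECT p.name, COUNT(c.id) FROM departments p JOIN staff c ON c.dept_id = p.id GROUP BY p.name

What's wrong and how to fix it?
Bug: An inner join excludes parents with zero children

Fix: Switch to LEFT JOIN to retain unmatched parent rows

Corrected query:
SELECT p.name, COUNT(c.id) FROM departments p LEFT JOIN staff c ON c.dept_id = p.id GROUP BY p.name

Result:
name        | COUNT(c.id)
------------+------------
Engineering | 3          
HR          | 4          
Legal       | 0          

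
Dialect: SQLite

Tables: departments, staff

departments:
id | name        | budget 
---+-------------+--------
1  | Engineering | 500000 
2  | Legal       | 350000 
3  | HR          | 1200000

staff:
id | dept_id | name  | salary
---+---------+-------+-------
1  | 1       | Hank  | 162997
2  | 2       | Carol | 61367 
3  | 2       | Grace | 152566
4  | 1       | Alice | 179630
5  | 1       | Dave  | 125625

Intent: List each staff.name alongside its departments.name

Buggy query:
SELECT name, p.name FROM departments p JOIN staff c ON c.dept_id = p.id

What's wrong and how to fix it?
Bug: 'name' exists in both joined tables, so the database can't tell which one is meant

Fix: Prefix ambiguous columns with the table alias

Corrected query:
SELECT c.name, p.name FROM departments p JOIN staff c ON c.dept_id = p.id

Result:
name  | name       
------+------------
Hank  | Engineering
Carol | Legal      
Grace | Legal      
Alice | Engineering
Dave  | Engineering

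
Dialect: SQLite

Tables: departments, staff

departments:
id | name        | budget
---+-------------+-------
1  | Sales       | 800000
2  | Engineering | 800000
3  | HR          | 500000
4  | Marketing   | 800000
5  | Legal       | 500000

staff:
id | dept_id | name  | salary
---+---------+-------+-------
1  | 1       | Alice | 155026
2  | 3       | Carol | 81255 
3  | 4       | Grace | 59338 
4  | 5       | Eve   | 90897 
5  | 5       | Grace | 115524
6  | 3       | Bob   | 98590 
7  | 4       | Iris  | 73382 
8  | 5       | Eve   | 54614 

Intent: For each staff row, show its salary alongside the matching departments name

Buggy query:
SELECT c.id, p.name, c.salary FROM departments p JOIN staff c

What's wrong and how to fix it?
Bug: Missing join condition: each staff row is matched to all departments rows instead of just its own

Fix: Add ON c.dept_id = p.id to the JOIN

Corrected query:
SELECT c.id, p.name, c.salary FROM departments p JOIN staff c ON c.dept_id = p.id

Result:
id | name      | salary
---+-----------+-------
1  | Sales     | 155026
2  | HR        | 81255 
3  | Marketing | 59338 
4  | Legal     | 90897 
5  | Legal     | 115524
6  | HR        | 98590 
7  | Marketing | 73382 
8  | Legal     | 54614 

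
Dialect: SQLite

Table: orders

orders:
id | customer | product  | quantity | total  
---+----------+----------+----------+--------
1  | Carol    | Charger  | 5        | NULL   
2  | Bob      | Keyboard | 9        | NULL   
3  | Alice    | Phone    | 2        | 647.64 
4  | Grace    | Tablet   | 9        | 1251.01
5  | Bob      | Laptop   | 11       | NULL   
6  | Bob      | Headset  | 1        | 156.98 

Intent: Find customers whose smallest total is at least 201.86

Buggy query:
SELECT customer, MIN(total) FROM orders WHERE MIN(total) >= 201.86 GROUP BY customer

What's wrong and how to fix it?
Bug: MIN() in WHERE is a misuse of aggregate

Fix: Use HAVING for the per-group MIN condition

Corrected query:
SELECT customer, MIN(total) FROM orders GROUP BY customer HAVING MIN(total) >= 201.86

Result:
customer | MIN(total)
---------+-----------
Alice    | 647.64    
Grace    | 1251.01   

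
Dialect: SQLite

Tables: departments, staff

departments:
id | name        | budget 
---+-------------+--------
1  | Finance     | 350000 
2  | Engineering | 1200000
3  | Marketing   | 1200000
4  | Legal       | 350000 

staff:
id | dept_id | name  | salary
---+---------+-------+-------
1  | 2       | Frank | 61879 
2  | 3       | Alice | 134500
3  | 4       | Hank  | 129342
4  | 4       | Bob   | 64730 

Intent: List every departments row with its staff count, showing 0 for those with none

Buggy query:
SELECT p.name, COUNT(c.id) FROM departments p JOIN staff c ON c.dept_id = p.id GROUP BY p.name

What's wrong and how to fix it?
Bug: An inner join excludes parents with zero children

Fix: Use LEFT JOIN so parents without children still appear (COUNT(c.id) gives 0)

Corrected query:
SELECT p.name, COUNT(c.id) FROM departments p LEFT JOIN staff c ON c.dept_id = p.id GROUP BY p.name

Result:
name        | COUNT(c.id)
------------+------------
Engineering | 1          
Finance     | 0          
Legal       | 2          
Marketing   | 1          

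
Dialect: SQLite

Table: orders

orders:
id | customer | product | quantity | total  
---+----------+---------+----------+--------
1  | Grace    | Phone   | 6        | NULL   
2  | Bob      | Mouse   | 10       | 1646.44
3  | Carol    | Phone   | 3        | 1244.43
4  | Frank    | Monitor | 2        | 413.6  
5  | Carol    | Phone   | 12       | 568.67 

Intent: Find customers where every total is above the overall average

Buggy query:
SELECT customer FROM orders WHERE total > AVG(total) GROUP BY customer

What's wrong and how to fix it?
Bug: WHERE evaluates per row before aggregation, so AVG() is unavailable

Fix: Compute the overall average in a scalar subquery and compare each group's MIN against it in HAVING

Corrected query:
SELECT customer FROM orders GROUP BY customer HAVING MIN(total) > (SELECT AVG(total) FROM orders)

Result:
customer
--------
Bob     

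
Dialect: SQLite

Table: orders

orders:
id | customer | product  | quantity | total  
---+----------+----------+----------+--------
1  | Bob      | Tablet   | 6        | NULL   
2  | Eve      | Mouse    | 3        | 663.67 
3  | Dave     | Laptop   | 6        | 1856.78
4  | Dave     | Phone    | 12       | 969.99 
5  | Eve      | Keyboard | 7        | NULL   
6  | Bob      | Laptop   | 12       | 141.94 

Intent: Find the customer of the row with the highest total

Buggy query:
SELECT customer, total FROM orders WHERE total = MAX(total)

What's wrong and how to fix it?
Bug: WHERE is evaluated per row; an aggregate over the whole table isn't defined there

Fix: Wrap MAX in a scalar subquery so WHERE compares against a single value

Corrected query:
SELECT customer, total FROM orders WHERE total = (SELECT MAX(total) FROM orders)

Result:
customer | total  
---------+--------
Dave     | 1856.78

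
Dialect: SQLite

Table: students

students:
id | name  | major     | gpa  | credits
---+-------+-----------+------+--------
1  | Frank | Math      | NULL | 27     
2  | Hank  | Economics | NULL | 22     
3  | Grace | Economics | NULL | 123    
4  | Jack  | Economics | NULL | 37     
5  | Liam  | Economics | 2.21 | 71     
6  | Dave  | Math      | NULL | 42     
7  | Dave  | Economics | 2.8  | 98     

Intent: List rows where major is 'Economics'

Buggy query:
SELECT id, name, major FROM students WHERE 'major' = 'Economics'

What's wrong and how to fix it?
Bug: 'major' in single quotes is a string literal, not the column; the comparison is literal-vs-literal and never true

Fix: Remove the quotes around the column name (or use double quotes for an identifier)

Corrected query:
SELECT id, name, major FROM students WHERE major = 'Economics'

Result:
id | name  | major    
---+-------+----------
2  | Hank  | Economics
3  | Grace | Economics
4  | Jack  | Economics
5  | Liam  | Economics
7  | Dave  | Economics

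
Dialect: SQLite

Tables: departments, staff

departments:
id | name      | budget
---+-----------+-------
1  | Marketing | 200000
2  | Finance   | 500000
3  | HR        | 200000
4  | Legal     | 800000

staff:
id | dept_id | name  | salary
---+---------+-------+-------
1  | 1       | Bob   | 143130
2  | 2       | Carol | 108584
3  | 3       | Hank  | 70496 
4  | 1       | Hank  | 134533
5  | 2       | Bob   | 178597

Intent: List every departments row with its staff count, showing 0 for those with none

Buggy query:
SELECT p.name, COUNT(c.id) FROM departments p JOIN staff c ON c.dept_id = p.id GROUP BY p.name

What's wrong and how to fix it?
Bug: An inner join excludes parents with zero children

Fix: Use LEFT JOIN so parents without children still appear (COUNT(c.id) gives 0)

Corrected query:
SELECT p.name, COUNT(c.id) FROM departments p LEFT JOIN staff c ON c.dept_id = p.id GROUP BY p.name

Result:
name      | COUNT(c.id)
----------+------------
Finance   | 2          
HR        | 1          
Legal     | 0          
Marketing | 2          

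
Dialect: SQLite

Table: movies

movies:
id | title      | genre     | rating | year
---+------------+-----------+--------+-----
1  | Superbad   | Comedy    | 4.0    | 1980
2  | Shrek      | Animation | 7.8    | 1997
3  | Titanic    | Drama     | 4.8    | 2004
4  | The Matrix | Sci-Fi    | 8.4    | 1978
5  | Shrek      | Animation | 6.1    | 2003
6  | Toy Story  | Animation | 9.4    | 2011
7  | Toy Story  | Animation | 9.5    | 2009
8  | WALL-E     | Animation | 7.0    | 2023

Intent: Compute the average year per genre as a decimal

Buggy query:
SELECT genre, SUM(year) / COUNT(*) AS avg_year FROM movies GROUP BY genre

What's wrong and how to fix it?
Bug: Both operands are integers, so '/' performs integer division and truncates

Fix: Multiply by 1.0 (or CAST to REAL) to force floating-point division

Corrected query:
SELECT genre, SUM(year) * 1.0 / COUNT(*) AS avg_year FROM movies GROUP BY genre

Result:
genre     | avg_year
----------+---------
Animation | 2008.6  
Comedy    | 1980    
Drama     | 2004    
Sci-Fi    | 1978    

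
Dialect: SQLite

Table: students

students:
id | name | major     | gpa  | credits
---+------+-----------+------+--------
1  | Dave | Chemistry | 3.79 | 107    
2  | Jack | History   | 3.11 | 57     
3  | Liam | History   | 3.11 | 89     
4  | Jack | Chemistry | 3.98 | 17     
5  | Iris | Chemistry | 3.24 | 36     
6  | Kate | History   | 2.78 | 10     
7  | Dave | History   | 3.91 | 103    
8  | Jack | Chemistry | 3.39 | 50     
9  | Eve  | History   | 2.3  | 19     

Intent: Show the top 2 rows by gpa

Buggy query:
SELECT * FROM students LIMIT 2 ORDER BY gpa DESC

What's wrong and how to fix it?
Bug: ORDER BY cannot follow LIMIT; LIMIT is the final clause

Fix: Swap the clauses: ORDER BY first, then LIMIT

Corrected query:
SELECT * FROM students ORDER BY gpa DESC LIMIT 2

Result:
id | name | major     | gpa  | credits
---+------+-----------+------+--------
4  | Jack | Chemistry | 3.98 | 17     
7  | Dave | History   | 3.91 | 103    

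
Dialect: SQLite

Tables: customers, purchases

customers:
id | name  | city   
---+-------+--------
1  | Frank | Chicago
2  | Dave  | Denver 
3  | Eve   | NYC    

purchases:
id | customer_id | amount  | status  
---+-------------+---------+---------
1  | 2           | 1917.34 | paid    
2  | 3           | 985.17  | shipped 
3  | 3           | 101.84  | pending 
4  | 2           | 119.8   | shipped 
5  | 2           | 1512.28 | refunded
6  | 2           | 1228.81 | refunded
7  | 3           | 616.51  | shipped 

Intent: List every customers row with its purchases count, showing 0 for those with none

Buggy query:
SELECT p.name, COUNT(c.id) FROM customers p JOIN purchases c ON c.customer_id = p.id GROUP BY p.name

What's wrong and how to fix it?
Bug: An inner join excludes parents with zero children

Fix: Use LEFT JOIN so parents without children still appear (COUNT(c.id) gives 0)

Corrected query:
SELECT p.name, COUNT(c.id) FROM customers p LEFT JOIN purchases c ON c.customer_id = p.id GROUP BY p.name

Result:
name  | COUNT(c.id)
------+------------
Dave  | 4          
Eve   | 3          
Frank | 0          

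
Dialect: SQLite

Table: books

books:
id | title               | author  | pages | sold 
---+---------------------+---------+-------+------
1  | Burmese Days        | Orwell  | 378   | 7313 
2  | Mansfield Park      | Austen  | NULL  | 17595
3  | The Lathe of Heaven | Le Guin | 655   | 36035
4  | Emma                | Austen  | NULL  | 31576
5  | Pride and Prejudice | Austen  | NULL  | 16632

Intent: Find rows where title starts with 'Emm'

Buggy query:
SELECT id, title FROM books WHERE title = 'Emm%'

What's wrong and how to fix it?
Bug: '=' compares the literal string including the % character; pattern matching needs LIKE

Fix: Replace '=' with LIKE so 'Emm%' is treated as a pattern

Corrected query:
SELECT id, title FROM books WHERE title LIKE 'Emm%'

Result:
id | title
---+------
4  | Emma 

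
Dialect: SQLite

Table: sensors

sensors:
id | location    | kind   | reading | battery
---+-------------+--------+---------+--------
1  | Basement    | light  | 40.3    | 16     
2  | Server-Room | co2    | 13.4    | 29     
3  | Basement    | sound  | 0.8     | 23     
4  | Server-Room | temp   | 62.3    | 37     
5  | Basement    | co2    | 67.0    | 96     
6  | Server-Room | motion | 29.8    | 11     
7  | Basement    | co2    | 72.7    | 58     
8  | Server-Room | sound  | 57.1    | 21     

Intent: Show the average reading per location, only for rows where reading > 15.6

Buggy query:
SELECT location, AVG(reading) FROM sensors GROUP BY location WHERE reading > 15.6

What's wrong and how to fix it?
Bug: WHERE cannot follow GROUP BY

Fix: Place WHERE between FROM and GROUP BY

Corrected query:
SELECT location, AVG(reading) FROM sensors WHERE reading > 15.6 GROUP BY location

Result:
location    | AVG(reading)
------------+-------------
Basement    | 60          
Server-Room | 49.733333   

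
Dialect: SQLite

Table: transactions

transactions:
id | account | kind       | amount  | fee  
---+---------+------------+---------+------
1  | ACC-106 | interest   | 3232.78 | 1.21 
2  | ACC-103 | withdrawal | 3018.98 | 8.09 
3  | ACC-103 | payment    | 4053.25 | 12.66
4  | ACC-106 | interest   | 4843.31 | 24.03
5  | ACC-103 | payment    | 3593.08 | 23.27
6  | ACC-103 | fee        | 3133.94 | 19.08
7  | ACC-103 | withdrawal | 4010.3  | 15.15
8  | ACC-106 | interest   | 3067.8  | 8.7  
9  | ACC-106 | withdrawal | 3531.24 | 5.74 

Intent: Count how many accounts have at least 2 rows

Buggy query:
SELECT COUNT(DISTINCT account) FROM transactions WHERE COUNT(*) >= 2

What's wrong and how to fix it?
Bug: WHERE filters individual rows, not groups, so a group-level COUNT is invalid there

Fix: Group first with HAVING COUNT(*) >= 2, then COUNT the resulting groups

Corrected query:
SELECT COUNT(*) FROM (SELECT account FROM transactions GROUP BY account HAVING COUNT(*) >= 2)

Result:
COUNT(*)
--------
2       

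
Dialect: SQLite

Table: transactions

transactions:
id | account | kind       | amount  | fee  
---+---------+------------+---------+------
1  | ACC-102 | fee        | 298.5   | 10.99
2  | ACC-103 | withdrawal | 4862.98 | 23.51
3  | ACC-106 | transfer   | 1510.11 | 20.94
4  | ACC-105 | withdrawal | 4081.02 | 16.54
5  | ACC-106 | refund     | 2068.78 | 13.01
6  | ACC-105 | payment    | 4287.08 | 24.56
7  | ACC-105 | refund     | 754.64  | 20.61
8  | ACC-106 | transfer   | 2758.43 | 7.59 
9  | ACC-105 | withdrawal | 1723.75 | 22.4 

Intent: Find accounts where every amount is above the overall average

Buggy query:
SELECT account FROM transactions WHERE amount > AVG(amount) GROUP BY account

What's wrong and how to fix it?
Bug: WHERE evaluates per row before aggregation, so AVG() is unavailable

Fix: Use a subquery for AVG and a HAVING MIN(...) filter so the condition holds for every row in the group

Corrected query:
SELECT account FROM transactions GROUP BY account HAVING MIN(amount) > (SELECT AVG(amount) FROM transactions)

Result:
account
-------
ACC-103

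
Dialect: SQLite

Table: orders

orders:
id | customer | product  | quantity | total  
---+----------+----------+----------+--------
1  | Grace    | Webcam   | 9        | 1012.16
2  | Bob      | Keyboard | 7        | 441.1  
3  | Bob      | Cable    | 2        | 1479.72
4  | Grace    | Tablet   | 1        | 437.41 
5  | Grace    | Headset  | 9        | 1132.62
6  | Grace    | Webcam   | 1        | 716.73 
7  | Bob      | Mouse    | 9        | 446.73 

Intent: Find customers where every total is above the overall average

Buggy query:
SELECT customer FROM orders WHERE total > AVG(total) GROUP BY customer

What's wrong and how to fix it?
Bug: AVG() is an aggregate; it can't sit directly in WHERE

Fix: Use a subquery for AVG and a HAVING MIN(...) filter so the condition holds for every row in the group

Corrected query:
SELECT customer FROM orders GROUP BY customer HAVING MIN(total) > (SELECT AVG(total) FROM orders)

Result:
(no rows)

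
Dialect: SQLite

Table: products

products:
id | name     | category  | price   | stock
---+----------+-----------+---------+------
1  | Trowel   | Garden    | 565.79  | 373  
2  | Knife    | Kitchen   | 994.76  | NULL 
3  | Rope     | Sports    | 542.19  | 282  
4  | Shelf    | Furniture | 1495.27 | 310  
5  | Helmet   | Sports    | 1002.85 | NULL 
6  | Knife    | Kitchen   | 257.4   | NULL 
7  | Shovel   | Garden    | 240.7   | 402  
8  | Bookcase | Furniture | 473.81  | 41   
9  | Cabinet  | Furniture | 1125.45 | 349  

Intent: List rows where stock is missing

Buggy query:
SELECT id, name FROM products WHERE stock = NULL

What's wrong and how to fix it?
Bug: '= NULL' is always unknown in SQL three-valued logic, so no rows match

Fix: Use IS NULL to test for NULL

Corrected query:
SELECT id, name FROM products WHERE stock IS NULL

Result:
id | name  
---+-------
2  | Knife 
5  | Helmet
6  | Knife 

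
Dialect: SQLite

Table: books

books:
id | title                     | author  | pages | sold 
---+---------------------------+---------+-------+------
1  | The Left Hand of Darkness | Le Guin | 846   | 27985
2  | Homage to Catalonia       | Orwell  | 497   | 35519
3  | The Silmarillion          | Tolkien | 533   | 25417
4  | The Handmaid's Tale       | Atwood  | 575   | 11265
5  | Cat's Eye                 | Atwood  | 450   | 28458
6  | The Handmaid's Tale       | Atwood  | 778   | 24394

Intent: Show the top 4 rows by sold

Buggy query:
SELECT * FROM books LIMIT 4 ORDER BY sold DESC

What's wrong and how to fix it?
Bug: ORDER BY cannot follow LIMIT; LIMIT is the final clause

Fix: Swap the clauses: ORDER BY first, then LIMIT

Corrected query:
SELECT * FROM books ORDER BY sold DESC LIMIT 4

Result:
id | title                     | author  | pages | sold 
---+---------------------------+---------+-------+------
2  | Homage to Catalonia       | Orwell  | 497   | 35519
5  | Cat's Eye                 | Atwood  | 450   | 28458
1  | The Left Hand of Darkness | Le Guin | 846   | 27985
3  | The Silmarillion          | Tolkien | 533   | 25417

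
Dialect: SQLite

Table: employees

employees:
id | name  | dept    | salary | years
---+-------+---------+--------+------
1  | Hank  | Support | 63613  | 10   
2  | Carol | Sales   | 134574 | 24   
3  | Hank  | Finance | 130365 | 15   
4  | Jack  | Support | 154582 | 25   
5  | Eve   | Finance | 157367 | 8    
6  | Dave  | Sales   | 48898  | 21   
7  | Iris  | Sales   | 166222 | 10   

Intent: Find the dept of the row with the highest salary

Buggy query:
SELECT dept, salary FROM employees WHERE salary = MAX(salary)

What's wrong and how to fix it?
Bug: MAX(salary) is an aggregate and cannot be used directly in WHERE

Fix: Wrap MAX in a scalar subquery so WHERE compares against a single value

Corrected query:
SELECT dept, salary FROM employees WHERE salary = (SELECT MAX(salary) FROM employees)

Result:
dept  | salary
------+-------
Sales | 166222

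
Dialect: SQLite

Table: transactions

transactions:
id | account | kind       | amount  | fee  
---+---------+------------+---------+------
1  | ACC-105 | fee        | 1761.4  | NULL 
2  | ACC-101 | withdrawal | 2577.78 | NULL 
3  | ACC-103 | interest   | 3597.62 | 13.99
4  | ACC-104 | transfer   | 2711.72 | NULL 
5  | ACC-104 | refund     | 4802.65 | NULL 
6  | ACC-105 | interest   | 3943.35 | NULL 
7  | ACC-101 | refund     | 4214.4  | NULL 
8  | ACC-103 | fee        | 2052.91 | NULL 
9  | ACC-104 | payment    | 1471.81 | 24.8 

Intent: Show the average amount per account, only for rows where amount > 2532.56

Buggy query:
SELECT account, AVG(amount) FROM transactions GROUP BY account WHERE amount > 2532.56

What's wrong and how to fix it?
Bug: WHERE cannot follow GROUP BY

Fix: Move the WHERE clause before GROUP BY

Corrected query:
SELECT account, AVG(amount) FROM transactions WHERE amount > 2532.56 GROUP BY account

Result:
account | AVG(amount)
--------+------------
ACC-101 | 3396.09    
ACC-103 | 3597.62    
ACC-104 | 3757.185   
ACC-105 | 3943.35    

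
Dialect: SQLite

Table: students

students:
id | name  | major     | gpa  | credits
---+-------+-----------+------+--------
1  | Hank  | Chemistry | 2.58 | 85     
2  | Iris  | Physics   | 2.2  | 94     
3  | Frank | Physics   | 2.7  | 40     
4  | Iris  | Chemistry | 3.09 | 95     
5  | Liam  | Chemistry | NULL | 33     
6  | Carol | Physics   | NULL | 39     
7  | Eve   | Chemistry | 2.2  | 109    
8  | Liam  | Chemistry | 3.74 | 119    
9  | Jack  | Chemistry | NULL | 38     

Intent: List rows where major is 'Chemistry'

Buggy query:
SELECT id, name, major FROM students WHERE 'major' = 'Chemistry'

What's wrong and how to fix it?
Bug: Single quotes denote string literals in SQL; the column name is being compared as a constant string

Fix: Remove the quotes around the column name (or use double quotes for an identifier)

Corrected query:
SELECT id, name, major FROM students WHERE major = 'Chemistry'

Result:
id | name | major    
---+------+----------
1  | Hank | Chemistry
4  | Iris | Chemistry
5  | Liam | Chemistry
7  | Eve  | Chemistry
8  | Liam | Chemistry
9  | Jack | Chemistry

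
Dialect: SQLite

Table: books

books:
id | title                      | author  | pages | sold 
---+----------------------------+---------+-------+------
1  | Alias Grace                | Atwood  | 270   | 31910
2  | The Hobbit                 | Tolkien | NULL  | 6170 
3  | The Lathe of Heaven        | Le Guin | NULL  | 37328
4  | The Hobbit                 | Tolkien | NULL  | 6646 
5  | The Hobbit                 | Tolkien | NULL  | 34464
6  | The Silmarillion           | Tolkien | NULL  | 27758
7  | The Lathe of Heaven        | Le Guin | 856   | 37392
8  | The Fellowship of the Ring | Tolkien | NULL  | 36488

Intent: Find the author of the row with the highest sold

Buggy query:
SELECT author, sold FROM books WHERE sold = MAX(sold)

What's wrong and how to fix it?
Bug: WHERE is evaluated per row; an aggregate over the whole table isn't defined there

Fix: Wrap MAX in a scalar subquery so WHERE compares against a single value

Corrected query:
SELECT author, sold FROM books WHERE sold = (SELECT MAX(sold) FROM books)

Result:
author  | sold 
--------+------
Le Guin | 37392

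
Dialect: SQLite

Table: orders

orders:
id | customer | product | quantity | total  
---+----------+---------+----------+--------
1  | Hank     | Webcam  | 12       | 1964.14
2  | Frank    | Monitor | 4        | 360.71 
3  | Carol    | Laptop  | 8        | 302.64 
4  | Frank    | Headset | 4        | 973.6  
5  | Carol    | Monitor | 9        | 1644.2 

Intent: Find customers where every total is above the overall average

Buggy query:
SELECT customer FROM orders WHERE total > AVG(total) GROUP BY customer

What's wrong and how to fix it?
Bug: AVG() is an aggregate; it can't sit directly in WHERE

Fix: Use a subquery for AVG and a HAVING MIN(...) filter so the condition holds for every row in the group

Corrected query:
SELECT customer FROM orders GROUP BY customer HAVING MIN(total) > (SELECT AVG(total) FROM orders)

Result:
customer
--------
Hank    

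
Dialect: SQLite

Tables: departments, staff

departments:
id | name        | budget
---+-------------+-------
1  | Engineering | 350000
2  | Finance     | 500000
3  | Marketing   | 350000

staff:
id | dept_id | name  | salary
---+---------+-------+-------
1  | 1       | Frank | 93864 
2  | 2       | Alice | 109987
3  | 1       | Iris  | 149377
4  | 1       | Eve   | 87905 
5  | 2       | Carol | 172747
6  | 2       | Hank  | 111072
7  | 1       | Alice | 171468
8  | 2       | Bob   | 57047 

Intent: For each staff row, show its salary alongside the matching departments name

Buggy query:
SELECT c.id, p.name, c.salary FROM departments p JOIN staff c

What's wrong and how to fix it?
Bug: JOIN with no ON clause produces a cartesian product; every staff row pairs with every departments row

Fix: Add ON c.dept_id = p.id to the JOIN

Corrected query:
SELECT c.id, p.name, c.salary FROM departments p JOIN staff c ON c.dept_id = p.id

Result:
id | name        | salary
---+-------------+-------
1  | Engineering | 93864 
2  | Finance     | 109987
3  | Engineering | 149377
4  | Engineering | 87905 
5  | Finance     | 172747
6  | Finance     | 111072
7  | Engineering | 171468
8  | Finance     | 57047 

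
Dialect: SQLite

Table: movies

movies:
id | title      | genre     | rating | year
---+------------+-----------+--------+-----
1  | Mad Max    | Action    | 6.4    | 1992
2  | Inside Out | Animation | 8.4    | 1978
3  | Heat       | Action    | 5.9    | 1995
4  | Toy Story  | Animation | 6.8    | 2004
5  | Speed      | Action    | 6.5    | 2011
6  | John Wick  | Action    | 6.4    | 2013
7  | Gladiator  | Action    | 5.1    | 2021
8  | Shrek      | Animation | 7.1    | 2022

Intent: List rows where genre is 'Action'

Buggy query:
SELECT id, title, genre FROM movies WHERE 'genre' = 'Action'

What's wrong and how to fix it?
Bug: 'genre' in single quotes is a string literal, not the column; the comparison is literal-vs-literal and never true

Fix: Reference the column as genre without single quotes

Corrected query:
SELECT id, title, genre FROM movies WHERE genre = 'Action'

Result:
id | title     | genre 
---+-----------+-------
1  | Mad Max   | Action
3  | Heat      | Action
5  | Speed     | Action
6  | John Wick | Action
7  | Gladiator | Action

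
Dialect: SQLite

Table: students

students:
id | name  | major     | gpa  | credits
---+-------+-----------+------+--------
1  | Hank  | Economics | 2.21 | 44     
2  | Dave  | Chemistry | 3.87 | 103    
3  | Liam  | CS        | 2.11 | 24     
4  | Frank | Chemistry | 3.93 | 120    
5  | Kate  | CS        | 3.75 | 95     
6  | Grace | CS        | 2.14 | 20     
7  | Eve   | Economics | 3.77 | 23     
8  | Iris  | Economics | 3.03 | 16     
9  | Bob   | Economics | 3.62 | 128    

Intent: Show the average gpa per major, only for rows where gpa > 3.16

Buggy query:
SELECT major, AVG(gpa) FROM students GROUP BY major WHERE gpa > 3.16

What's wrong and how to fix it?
Bug: Row-level WHERE must come before GROUP BY in the clause order

Fix: Place WHERE between FROM and GROUP BY

Corrected query:
SELECT major, AVG(gpa) FROM students WHERE gpa > 3.16 GROUP BY major

Result:
major     | AVG(gpa)
----------+---------
CS        | 3.75    
Chemistry | 3.9     
Economics | 3.695   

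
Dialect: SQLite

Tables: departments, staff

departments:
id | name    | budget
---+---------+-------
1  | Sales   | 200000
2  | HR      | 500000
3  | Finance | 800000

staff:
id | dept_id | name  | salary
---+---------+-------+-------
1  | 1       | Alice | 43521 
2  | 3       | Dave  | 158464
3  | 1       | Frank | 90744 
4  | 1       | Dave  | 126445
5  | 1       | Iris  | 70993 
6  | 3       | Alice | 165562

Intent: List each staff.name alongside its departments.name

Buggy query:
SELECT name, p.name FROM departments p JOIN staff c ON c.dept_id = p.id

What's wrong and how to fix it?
Bug: 'name' exists in both joined tables, so the database can't tell which one is meant

Fix: Qualify the column with its table alias (c.name)

Corrected query:
SELECT c.name, p.name FROM departments p JOIN staff c ON c.dept_id = p.id

Result:
name  | name   
------+--------
Alice | Sales  
Dave  | Finance
Frank | Sales  
Dave  | Sales  
Iris  | Sales  
Alice | Finance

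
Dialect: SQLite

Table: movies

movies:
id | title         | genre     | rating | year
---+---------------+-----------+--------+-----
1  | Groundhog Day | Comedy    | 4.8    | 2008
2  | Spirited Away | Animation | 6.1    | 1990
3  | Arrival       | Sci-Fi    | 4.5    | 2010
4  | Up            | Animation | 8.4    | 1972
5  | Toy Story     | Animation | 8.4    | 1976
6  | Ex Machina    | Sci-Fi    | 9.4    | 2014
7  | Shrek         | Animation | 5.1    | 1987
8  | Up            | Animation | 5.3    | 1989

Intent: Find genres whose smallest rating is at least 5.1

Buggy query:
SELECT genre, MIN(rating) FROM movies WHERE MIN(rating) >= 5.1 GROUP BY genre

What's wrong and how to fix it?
Bug: MIN() in WHERE is a misuse of aggregate

Fix: Replace WHERE with HAVING after the GROUP BY

Corrected query:
SELECT genre, MIN(rating) FROM movies GROUP BY genre HAVING MIN(rating) >= 5.1

Result:
genre     | MIN(rating)
----------+------------
Animation | 5.1        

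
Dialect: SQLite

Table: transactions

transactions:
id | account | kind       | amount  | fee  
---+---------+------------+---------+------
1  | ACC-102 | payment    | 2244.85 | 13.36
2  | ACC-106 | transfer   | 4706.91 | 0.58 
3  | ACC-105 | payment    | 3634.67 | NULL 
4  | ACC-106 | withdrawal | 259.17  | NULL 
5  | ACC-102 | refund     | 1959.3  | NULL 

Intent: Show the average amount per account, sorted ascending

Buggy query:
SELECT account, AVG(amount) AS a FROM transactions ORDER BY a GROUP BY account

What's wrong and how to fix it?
Bug: ORDER BY appears before GROUP BY; SQL clause order requires GROUP BY first

Fix: Move ORDER BY to the end, after GROUP BY

Corrected query:
SELECT account, AVG(amount) AS a FROM transactions GROUP BY account ORDER BY a

Result:
account | a       
--------+---------
ACC-102 | 2102.075
ACC-106 | 2483.04 
ACC-105 | 3634.67 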